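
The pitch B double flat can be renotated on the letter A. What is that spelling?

A

Bbb is pitch class 9. The letter A alone is pitch class 9.
Pitch class 9 on A needs no accidental: A.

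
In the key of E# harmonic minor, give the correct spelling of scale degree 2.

F##

The E# harmonic minor scale runs E# F## G# A# B# C# D##.
Degree 2 is F##.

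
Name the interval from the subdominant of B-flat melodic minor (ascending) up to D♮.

major seventh

The subdominant of Bb melodic minor (ascending) is Eb.
Eb up to D: letters E→D make it a seventh; 11 semitones makes it major.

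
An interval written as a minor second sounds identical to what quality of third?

A minor second spans 1 semitone.
A third spanning 1 semitone is doubly diminished (the major third is 4).

doubly diminished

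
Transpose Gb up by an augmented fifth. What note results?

A fifth above G lands on the letter D.
An augmented fifth spans 8 semitones, so Gb moves to pitch class 2. On the letter D that is D.

D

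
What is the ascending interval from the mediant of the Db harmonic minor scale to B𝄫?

The mediant of Db harmonic minor is Fb.
Fb up to Bbb: letters F→B make it a fourth; 5 semitones makes it perfect.

perfect fourth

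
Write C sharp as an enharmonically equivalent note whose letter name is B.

C# is pitch class 1. The letter B alone is pitch class 11.
To reach pitch class 1 from B requires an offset of +2 semitones, i.e. double sharp: B##.

B##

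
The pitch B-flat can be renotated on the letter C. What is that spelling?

Cbb

Bb is pitch class 10. The letter C alone is pitch class 0.
To reach pitch class 10 from C requires an offset of -2 semitones, i.e. double flat: Cbb.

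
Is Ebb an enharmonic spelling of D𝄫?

No

Two spellings are enharmonically equivalent only if they share a pitch class.
Here Ebb → 2, Dbb → 0; 0 ≠ 2, so they are not.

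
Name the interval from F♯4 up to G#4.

major second

Counting letters F–G gives a second.
F#→G# = 2 semitones, exactly the major second.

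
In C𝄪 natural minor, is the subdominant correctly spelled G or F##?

F##

Each scale degree takes a distinct letter name. Degree 4 of a scale on C must use the letter F.
F## and G are enharmonically the same pitch, but only F## uses the letter F, so it is the correct spelling here.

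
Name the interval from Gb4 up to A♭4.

The letter names run G→A, a span of 1 letter step, so the interval is some kind of second.
Gb to Ab is 2 semitones. A major second is 2, so 2 makes it major.

major second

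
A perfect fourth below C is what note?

G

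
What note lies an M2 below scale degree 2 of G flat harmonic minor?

Scale degree 2 of Gb harmonic minor is Ab.
A major second (2 semitones) below Ab lands on the letter G, giving Gb.

Gb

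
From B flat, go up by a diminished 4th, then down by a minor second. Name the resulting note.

Db

A diminished fourth up from Bb is Ebb (letter E, 4 semitones up).
A minor second down from Ebb is Db (letter D, 1 semitone down).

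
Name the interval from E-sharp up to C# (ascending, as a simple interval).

minor sixth

The letter names run E→C, a span of 5 letter steps, so the interval is some kind of sixth.
E# to C# is 8 semitones. A major sixth is 9, so 8 makes it minor.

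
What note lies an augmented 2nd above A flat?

B

A second above A lands on the letter B.
An augmented second spans 3 semitones, so Ab moves to pitch class 11. On the letter B that is B.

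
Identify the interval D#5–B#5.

The letter names run D→B, a span of 5 letter steps, so the interval is some kind of sixth.
D# to B# is 9 semitones. A major sixth is 9, so 9 makes it major.

major sixth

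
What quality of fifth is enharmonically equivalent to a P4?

doubly diminished

A perfect fourth spans 5 semitones.
A fifth spanning 5 semitones is doubly diminished (the perfect fifth is 7).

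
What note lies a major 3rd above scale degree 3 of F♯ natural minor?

Scale degree 3 of F# natural minor is A.
A major third (4 semitones) above A lands on the letter C, giving C#.

C#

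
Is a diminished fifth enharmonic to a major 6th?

No

A diminished fifth spans 6 semitones; a major sixth spans 9.
The spans differ, so they are not enharmonic equivalents.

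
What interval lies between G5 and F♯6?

major seventh

The letter names run G→F, a span of 6 letter steps, so the interval is some kind of seventh.
G to F# is 11 semitones. A major seventh is 11, so 11 makes it major.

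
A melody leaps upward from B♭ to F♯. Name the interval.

augmented fifth

The letter names run B→F, a span of 4 letter steps, so the interval is some kind of fifth.
Bb to F# is 8 semitones. A perfect fifth is 7, so 8 makes it augmented.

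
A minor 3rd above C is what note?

Eb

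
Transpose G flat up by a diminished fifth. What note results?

A fifth above G lands on the letter D.
A diminished fifth spans 6 semitones, so Gb moves to pitch class 0. On the letter D that is Dbb.

Dbb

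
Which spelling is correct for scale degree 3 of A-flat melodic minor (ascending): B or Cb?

Each scale degree takes a distinct letter name. Degree 3 of a scale on A must use the letter C.
Cb and B are enharmonically the same pitch, but only Cb uses the letter C, so it is the correct spelling here.

Cb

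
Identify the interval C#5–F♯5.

perfect fourth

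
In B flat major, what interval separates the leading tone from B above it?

The leading tone of Bb major is A.
A up to B: letters A→B make it a second; 2 semitones makes it major.

major second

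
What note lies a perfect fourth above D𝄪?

D up a perfect fourth is G, so the target letter is G.
From D##, a perfect fourth is 5 semitones up: G##.

G##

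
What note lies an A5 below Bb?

A fifth below B lands on the letter E.
An augmented fifth spans 8 semitones, so Bb moves to pitch class 2. On the letter E that is Ebb.

Ebb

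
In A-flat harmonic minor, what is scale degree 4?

Degree 4 takes the letter 3 steps above A, which is D.
In harmonic minor, degree 4 sits 5 semitones above the tonic. Ab + 5 semitones is pitch class 1, spelled on D as Db.

Db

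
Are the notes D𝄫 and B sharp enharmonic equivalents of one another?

Yes

Dbb = pitch class 0 and B# = pitch class 0 — the same pitch class, so they are enharmonic equivalents.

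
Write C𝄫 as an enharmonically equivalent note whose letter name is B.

Cbb is pitch class 10. The letter B alone is pitch class 11.
To reach pitch class 10 from B requires an offset of -1 semitone, i.e. flat: Bb.

Bb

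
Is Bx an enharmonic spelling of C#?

Yes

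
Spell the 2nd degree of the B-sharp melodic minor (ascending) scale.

Degree 2 takes the letter 1 step above B, which is C.
In melodic minor (ascending), degree 2 sits 2 semitones above the tonic. B# + 2 semitones is pitch class 2, spelled on C as C##.

C##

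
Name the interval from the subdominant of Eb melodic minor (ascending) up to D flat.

The subdominant of Eb melodic minor (ascending) is Ab.
Ab up to Db: letters A→D make it a fourth; 5 semitones makes it perfect.

perfect fourth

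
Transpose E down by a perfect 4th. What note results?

A fourth below E lands on the letter B.
A perfect fourth spans 5 semitones, so E moves to pitch class 11. On the letter B that is B.

B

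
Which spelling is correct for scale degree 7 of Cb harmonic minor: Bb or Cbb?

Bb

Each scale degree takes a distinct letter name. Degree 7 of a scale on C must use the letter B.
Bb and Cbb are enharmonically the same pitch, but only Bb uses the letter B, so it is the correct spelling here.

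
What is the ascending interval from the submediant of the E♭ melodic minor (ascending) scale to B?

major seventh

The submediant of Eb melodic minor (ascending) is C.
C up to B: letters C→B make it a seventh; 11 semitones makes it major.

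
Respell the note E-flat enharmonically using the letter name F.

Fbb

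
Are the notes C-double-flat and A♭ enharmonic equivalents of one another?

No

Two spellings are enharmonically equivalent only if they share a pitch class.
Here Cbb → 10, Ab → 8; 8 ≠ 10, so they are not.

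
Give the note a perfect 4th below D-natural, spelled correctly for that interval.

A

A fourth below D lands on the letter A.
A perfect fourth spans 5 semitones, so D moves to pitch class 9. On the letter A that is A.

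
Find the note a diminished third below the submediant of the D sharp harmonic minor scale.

The submediant of D# harmonic minor is B.
A diminished third (2 semitones) below B lands on the letter G, giving G##.

G##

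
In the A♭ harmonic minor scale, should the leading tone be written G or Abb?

Each scale degree takes a distinct letter name. Degree 7 of a scale on A must use the letter G.
G and Abb are enharmonically the same pitch, but only G uses the letter G, so it is the correct spelling here.

G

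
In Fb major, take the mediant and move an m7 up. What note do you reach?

Gb

The mediant of Fb major is Ab.
A minor seventh (10 semitones) above Ab lands on the letter G, giving Gb.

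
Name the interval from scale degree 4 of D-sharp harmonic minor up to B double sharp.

augmented third

Scale degree 4 of D# harmonic minor is G#.
G# up to B##: letters G→B make it a third; 5 semitones makes it augmented.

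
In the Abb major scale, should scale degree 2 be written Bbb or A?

Each scale degree takes a distinct letter name. Degree 2 of a scale on A must use the letter B.
Bbb and A are enharmonically the same pitch, but only Bbb uses the letter B, so it is the correct spelling here.

Bbb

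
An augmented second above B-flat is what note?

A second above B lands on the letter C.
An augmented second spans 3 semitones, so Bb moves to pitch class 1. On the letter C that is C#.

C#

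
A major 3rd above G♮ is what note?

B

A third above G lands on the letter B.
A major third spans 4 semitones, so G moves to pitch class 11. On the letter B that is B.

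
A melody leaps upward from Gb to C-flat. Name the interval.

perfect fourth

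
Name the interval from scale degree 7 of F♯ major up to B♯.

perfect fifth

Scale degree 7 of F# major is E#.
E# up to B#: letters E→B make it a fifth; 7 semitones makes it perfect.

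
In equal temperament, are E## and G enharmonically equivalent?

No

Two spellings are enharmonically equivalent only if they share a pitch class.
Here E## → 6, G → 7; 6 ≠ 7, so they are not.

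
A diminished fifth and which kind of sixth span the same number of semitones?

doubly diminished

A diminished fifth spans 6 semitones.
A sixth spanning 6 semitones is doubly diminished (the major sixth is 9).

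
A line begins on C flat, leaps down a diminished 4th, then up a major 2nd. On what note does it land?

A diminished fourth down from Cb is G (letter G, 4 semitones down).
A major second up from G is A (letter A, 2 semitones up).

A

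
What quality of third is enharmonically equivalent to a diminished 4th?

major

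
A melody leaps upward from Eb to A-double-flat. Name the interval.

diminished fourth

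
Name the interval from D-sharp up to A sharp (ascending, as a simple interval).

Counting letters D–E–F–G–A gives a fifth.
D#→A# = 7 semitones, exactly the perfect fifth.

perfect fifth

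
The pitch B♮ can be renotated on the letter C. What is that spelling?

Cb

B is pitch class 11. The letter C alone is pitch class 0.
To reach pitch class 11 from C requires an offset of -1 semitone, i.e. flat: Cb.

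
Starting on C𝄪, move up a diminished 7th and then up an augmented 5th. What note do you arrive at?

A diminished seventh up from C## is B (letter B, 9 semitones up).
An augmented fifth up from B is F## (letter F, 8 semitones up).

F##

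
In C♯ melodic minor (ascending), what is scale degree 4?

Degree 4 takes the letter 3 steps above C, which is F.
In melodic minor (ascending), degree 4 sits 5 semitones above the tonic. C# + 5 semitones is pitch class 6, spelled on F as F#.

F#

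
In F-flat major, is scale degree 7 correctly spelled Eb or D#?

Eb

Each scale degree takes a distinct letter name. Degree 7 of a scale on F must use the letter E.
Eb and D# are enharmonically the same pitch, but only Eb uses the letter E, so it is the correct spelling here.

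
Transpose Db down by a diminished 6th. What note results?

F#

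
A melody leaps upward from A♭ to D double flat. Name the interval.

Counting letters A–B–C–D gives a fourth.
Ab→Dbb = 4 semitones, 1 narrower than the perfect fourth (5), so diminished.

diminished fourth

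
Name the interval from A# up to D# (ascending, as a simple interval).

Counting letters A–B–C–D gives a fourth.
A#→D# = 5 semitones, exactly the perfect fourth.

perfect fourth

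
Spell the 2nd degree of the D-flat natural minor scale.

Eb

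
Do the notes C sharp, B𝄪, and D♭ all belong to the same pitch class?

Yes

C# is pitch class 1; B## is pitch class 1; Db is pitch class 1.
All spellings map to pitch class 1, so they are enharmonically equivalent.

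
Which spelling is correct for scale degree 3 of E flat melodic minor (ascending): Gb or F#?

Each scale degree takes a distinct letter name. Degree 3 of a scale on E must use the letter G.
Gb and F# are enharmonically the same pitch, but only Gb uses the letter G, so it is the correct spelling here.

Gb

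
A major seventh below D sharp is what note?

E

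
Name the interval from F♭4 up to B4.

doubly augmented fourth

The letter names run F→B, a span of 3 letter steps, so the interval is some kind of fourth.
Fb to B is 7 semitones. A perfect fourth is 5, so 7 makes it doubly augmented.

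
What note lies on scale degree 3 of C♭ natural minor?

Ebb

Degree 3 takes the letter 2 steps above C, which is E.
In natural minor, degree 3 sits 3 semitones above the tonic. Cb + 3 semitones is pitch class 2, spelled on E as Ebb.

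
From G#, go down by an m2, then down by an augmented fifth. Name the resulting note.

B

A minor second down from G# is F## (letter F, 1 semitone down).
An augmented fifth down from F## is B (letter B, 8 semitones down).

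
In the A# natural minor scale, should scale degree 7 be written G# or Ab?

Each scale degree takes a distinct letter name. Degree 7 of a scale on A must use the letter G.
G# and Ab are enharmonically the same pitch, but only G# uses the letter G, so it is the correct spelling here.

G#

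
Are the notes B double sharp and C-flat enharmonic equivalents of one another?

No

B## is pitch class 1; Cb is pitch class 11.
The pitch classes differ (1 vs. 11), so they are not enharmonic equivalents.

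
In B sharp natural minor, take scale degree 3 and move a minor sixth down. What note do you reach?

F##

Scale degree 3 of B# natural minor is D#.
A minor sixth (8 semitones) below D# lands on the letter F, giving F##.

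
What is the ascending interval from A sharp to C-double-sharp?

Counting letters A–B–C gives a third.
A#→C## = 4 semitones, exactly the major third.

major third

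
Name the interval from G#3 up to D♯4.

perfect fifth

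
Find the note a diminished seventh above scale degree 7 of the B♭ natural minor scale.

Scale degree 7 of Bb natural minor is Ab.
A diminished seventh (9 semitones) above Ab lands on the letter G, giving Gbb.

Gbb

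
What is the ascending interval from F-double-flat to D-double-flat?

major sixth

The letter names run F→D, a span of 5 letter steps, so the interval is some kind of sixth.
Fbb to Dbb is 9 semitones. A major sixth is 9, so 9 makes it major.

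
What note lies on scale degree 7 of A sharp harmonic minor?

Degree 7 takes the letter 6 steps above A, which is G.
In harmonic minor, degree 7 sits 11 semitones above the tonic. A# + 11 semitones is pitch class 9, spelled on G as G##.

G##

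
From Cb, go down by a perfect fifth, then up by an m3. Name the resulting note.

Abb

A perfect fifth down from Cb is Fb (letter F, 7 semitones down).
A minor third up from Fb is Abb (letter A, 3 semitones up).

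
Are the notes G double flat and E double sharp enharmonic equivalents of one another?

Two spellings are enharmonically equivalent only if they share a pitch class.
Here Gbb → 5, E## → 6; 5 ≠ 6, so they are not.

No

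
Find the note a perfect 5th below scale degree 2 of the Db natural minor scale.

Ab

Scale degree 2 of Db natural minor is Eb.
A perfect fifth (7 semitones) below Eb lands on the letter A, giving Ab.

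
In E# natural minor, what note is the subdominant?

The E# natural minor scale runs E# F## G# A# B# C# D#.
Degree 4 is A#.

A#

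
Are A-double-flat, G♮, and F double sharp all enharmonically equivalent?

Yes

Abb is pitch class 7; G is pitch class 7; F## is pitch class 7.
All spellings map to pitch class 7, so they are enharmonically equivalent.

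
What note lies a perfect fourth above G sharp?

C#

A fourth above G lands on the letter C.
A perfect fourth spans 5 semitones, so G# moves to pitch class 1. On the letter C that is C#.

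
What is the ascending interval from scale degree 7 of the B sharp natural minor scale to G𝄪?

Scale degree 7 of B# natural minor is A#.
A# up to G##: letters A→G make it a seventh; 11 semitones makes it major.

major seventh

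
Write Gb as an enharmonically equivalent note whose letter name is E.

E##

Gb is pitch class 6. The letter E alone is pitch class 4.
To reach pitch class 6 from E requires an offset of +2 semitones, i.e. double sharp: E##.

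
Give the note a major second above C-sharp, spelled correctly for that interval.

D#

A second above C lands on the letter D.
A major second spans 2 semitones, so C# moves to pitch class 3. On the letter D that is D#.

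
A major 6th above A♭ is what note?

F

A sixth above A lands on the letter F.
A major sixth spans 9 semitones, so Ab moves to pitch class 5. On the letter F that is F.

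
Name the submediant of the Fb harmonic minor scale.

Dbb

Degree 6 takes the letter 5 steps above F, which is D.
In harmonic minor, degree 6 sits 8 semitones above the tonic. Fb + 8 semitones is pitch class 0, spelled on D as Dbb.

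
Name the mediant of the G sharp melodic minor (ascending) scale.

B

Degree 3 takes the letter 2 steps above G, which is B.
In melodic minor (ascending), degree 3 sits 3 semitones above the tonic. G# + 3 semitones is pitch class 11, spelled on B as B.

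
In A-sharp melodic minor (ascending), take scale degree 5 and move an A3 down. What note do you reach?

Scale degree 5 of A# melodic minor (ascending) is E#.
An augmented third (5 semitones) below E# lands on the letter C, giving C.

C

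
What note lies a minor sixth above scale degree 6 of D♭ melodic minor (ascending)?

Gb

Scale degree 6 of Db melodic minor (ascending) is Bb.
A minor sixth (8 semitones) above Bb lands on the letter G, giving Gb.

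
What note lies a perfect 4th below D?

A

A fourth below D lands on the letter A.
A perfect fourth spans 5 semitones, so D moves to pitch class 9. On the letter A that is A.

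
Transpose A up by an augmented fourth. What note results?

D#

A fourth above A lands on the letter D.
An augmented fourth spans 6 semitones, so A moves to pitch class 3. On the letter D that is D#.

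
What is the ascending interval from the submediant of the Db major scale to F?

perfect fifth

The submediant of Db major is Bb.
Bb up to F: letters B→F make it a fifth; 7 semitones makes it perfect.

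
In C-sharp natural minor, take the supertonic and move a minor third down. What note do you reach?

The supertonic of C# natural minor is D#.
A minor third (3 semitones) below D# lands on the letter B, giving B#.

B#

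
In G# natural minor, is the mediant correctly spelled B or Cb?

Each scale degree takes a distinct letter name. Degree 3 of a scale on G must use the letter B.
B and Cb are enharmonically the same pitch, but only B uses the letter B, so it is the correct spelling here.

B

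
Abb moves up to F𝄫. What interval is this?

minor sixth

Counting letters A–B–C–D–E–F gives a sixth.
Abb→Fbb = 8 semitones, 1 narrower than the major sixth (9), so minor.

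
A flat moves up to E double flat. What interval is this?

The letter names run A→E, a span of 4 letter steps, so the interval is some kind of fifth.
Ab to Ebb is 6 semitones. A perfect fifth is 7, so 6 makes it diminished.

diminished fifth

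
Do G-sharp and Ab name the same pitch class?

Yes

G# = pitch class 8 and Ab = pitch class 8 — the same pitch class, so they are enharmonic equivalents.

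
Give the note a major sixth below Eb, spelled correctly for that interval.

Gb

A sixth below E lands on the letter G.
A major sixth spans 9 semitones, so Eb moves to pitch class 6. On the letter G that is Gb.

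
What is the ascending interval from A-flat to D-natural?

augmented fourth

Counting letters A–B–C–D gives a fourth.
Ab→D = 6 semitones, 1 wider than the perfect fourth (5), so augmented.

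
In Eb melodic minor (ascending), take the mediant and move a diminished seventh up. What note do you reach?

Fbb

The mediant of Eb melodic minor (ascending) is Gb.
A diminished seventh (9 semitones) above Gb lands on the letter F, giving Fbb.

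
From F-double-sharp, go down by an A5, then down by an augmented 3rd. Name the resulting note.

An augmented fifth down from F## is B (letter B, 8 semitones down).
An augmented third down from B is Gb (letter G, 5 semitones down).

Gb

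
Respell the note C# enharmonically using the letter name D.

Plain D sits 1 semitone above C#, so on the letter D the same pitch needs a flat: Db.

Db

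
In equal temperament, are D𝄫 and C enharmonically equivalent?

Yes

Dbb = pitch class 0 and C = pitch class 0 — the same pitch class, so they are enharmonic equivalents.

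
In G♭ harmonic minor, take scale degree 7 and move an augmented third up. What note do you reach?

A#

Scale degree 7 of Gb harmonic minor is F.
An augmented third (5 semitones) above F lands on the letter A, giving A#.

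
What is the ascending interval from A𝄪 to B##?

Counting letters A–B gives a second.
A##→B## = 2 semitones, exactly the major second.

major second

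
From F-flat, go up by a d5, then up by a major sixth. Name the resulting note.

A diminished fifth up from Fb is Cbb (letter C, 6 semitones up).
A major sixth up from Cbb is Abb (letter A, 9 semitones up).

Abb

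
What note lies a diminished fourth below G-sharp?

A fourth below G lands on the letter D.
A diminished fourth spans 4 semitones, so G# moves to pitch class 4. On the letter D that is D##.

D##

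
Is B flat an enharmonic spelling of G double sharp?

No

Two spellings are enharmonically equivalent only if they share a pitch class.
Here Bb → 10, G## → 9; 9 ≠ 10, so they are not.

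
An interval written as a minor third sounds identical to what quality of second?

augmented

A minor third spans 3 semitones.
A second spanning 3 semitones is augmented (the major second is 2).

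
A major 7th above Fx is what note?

E##

F up a major seventh is E, so the target letter is E.
From F##, a major seventh is 11 semitones up: E##.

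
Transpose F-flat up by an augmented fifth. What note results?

F up a perfect fifth is C, so the target letter is C.
From Fb, an augmented fifth is 8 semitones up: C.

C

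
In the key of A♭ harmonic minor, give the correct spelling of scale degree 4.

The Ab harmonic minor scale runs Ab Bb Cb Db Eb Fb G.
Degree 4 is Db.

Db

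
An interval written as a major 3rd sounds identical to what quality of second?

doubly augmented

A major third spans 4 semitones.
A second spanning 4 semitones is doubly augmented (the major second is 2).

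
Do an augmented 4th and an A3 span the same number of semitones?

No

An augmented fourth spans 6 semitones; an augmented third spans 5.
The spans differ, so they are not enharmonic equivalents.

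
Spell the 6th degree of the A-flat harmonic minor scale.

Fb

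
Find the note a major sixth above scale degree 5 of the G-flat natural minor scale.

Scale degree 5 of Gb natural minor is Db.
A major sixth (9 semitones) above Db lands on the letter B, giving Bb.

Bb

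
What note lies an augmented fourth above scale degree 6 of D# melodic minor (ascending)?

Scale degree 6 of D# melodic minor (ascending) is B#.
An augmented fourth (6 semitones) above B# lands on the letter E, giving E##.

E##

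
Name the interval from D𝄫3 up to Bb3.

augmented sixth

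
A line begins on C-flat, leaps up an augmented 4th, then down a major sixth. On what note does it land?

An augmented fourth up from Cb is F (letter F, 6 semitones up).
A major sixth down from F is Ab (letter A, 9 semitones down).

Ab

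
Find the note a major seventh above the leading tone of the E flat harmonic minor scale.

C#

The leading tone of Eb harmonic minor is D.
A major seventh (11 semitones) above D lands on the letter C, giving C#.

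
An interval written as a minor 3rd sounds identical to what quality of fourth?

A minor third spans 3 semitones.
A fourth spanning 3 semitones is doubly diminished (the perfect fourth is 5).

doubly diminished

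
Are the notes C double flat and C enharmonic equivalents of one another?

Two spellings are enharmonically equivalent only if they share a pitch class.
Here Cbb → 10, C → 0; 0 ≠ 10, so they are not.

No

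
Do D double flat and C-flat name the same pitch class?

No

Dbb is pitch class 0; Cb is pitch class 11.
The pitch classes differ (0 vs. 11), so they are not enharmonic equivalents.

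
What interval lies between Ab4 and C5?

major third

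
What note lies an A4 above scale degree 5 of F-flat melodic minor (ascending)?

F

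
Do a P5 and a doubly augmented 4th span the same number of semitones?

A perfect fifth spans 7 semitones; a doubly augmented fourth spans 7.
They are enharmonically equivalent.

Yes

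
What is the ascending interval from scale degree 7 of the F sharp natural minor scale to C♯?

Scale degree 7 of F# natural minor is E.
E up to C#: letters E→C make it a sixth; 9 semitones makes it major.

major sixth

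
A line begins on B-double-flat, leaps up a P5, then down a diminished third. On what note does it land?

D

A perfect fifth up from Bbb is Fb (letter F, 7 semitones up).
A diminished third down from Fb is D (letter D, 2 semitones down).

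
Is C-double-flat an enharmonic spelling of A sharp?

Yes

Cbb is pitch class 10; A# is pitch class 10.
All spellings map to pitch class 10, so they are enharmonically equivalent.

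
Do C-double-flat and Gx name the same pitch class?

No

Two spellings are enharmonically equivalent only if they share a pitch class.
Here Cbb → 10, G## → 9; 9 ≠ 10, so they are not.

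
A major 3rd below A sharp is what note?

A third below A lands on the letter F.
A major third spans 4 semitones, so A# moves to pitch class 6. On the letter F that is F#.

F#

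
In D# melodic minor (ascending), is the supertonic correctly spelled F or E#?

E#

Each scale degree takes a distinct letter name. Degree 2 of a scale on D must use the letter E.
E# and F are enharmonically the same pitch, but only E# uses the letter E, so it is the correct spelling here.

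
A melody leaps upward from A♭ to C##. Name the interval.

The letter names run A→C, a span of 2 letter steps, so the interval is some kind of third.
Ab to C## is 6 semitones. A major third is 4, so 6 makes it doubly augmented.

doubly augmented third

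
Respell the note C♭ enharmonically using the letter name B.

Plain B sits at the same pitch as Cb, so on the letter B the same pitch needs a natural: B.

B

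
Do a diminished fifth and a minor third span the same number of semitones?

No

A diminished fifth spans 6 semitones; a minor third spans 3.
The spans differ, so they are not enharmonic equivalents.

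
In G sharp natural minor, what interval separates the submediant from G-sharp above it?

The submediant of G# natural minor is E.
E up to G#: letters E→G make it a third; 4 semitones makes it major.

major third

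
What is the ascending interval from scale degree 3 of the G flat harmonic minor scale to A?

Scale degree 3 of Gb harmonic minor is Bbb.
Bbb up to A: letters B→A make it a seventh; 12 semitones makes it augmented.

augmented seventh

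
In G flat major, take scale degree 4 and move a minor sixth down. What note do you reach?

Eb

Scale degree 4 of Gb major is Cb.
A minor sixth (8 semitones) below Cb lands on the letter E, giving Eb.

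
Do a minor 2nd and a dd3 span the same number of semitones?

Yes

A minor second spans 1 semitone; a doubly diminished third spans 1.
They are enharmonically equivalent.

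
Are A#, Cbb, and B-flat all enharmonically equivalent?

A# is pitch class 10; Cbb is pitch class 10; Bb is pitch class 10.
All spellings map to pitch class 10, so they are enharmonically equivalent.

Yes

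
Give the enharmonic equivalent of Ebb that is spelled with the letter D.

Plain D sits at the same pitch as Ebb, so on the letter D the same pitch needs a natural: D.

D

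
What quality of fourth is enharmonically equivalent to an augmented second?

An augmented second spans 3 semitones.
A fourth spanning 3 semitones is doubly diminished (the perfect fourth is 5).

doubly diminished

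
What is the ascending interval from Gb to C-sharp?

Counting letters G–A–B–C gives a fourth.
Gb→C# = 7 semitones, 2 wider than the perfect fourth (5), so doubly augmented.

doubly augmented fourth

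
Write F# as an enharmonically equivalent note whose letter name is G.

Plain G sits 1 semitone above F#, so on the letter G the same pitch needs a flat: Gb.

Gb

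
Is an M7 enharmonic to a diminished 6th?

No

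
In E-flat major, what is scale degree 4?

Degree 4 takes the letter 3 steps above E, which is A.
In major, degree 4 sits 5 semitones above the tonic. Eb + 5 semitones is pitch class 8, spelled on A as Ab.

Ab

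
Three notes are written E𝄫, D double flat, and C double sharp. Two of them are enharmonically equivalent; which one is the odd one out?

Dbb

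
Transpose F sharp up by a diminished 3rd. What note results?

Ab

A third above F lands on the letter A.
A diminished third spans 2 semitones, so F# moves to pitch class 8. On the letter A that is Ab.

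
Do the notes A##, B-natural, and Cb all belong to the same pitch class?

A## is pitch class 11; B is pitch class 11; Cb is pitch class 11.
All spellings map to pitch class 11, so they are enharmonically equivalent.

Yes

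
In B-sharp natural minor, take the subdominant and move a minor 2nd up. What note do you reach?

F#

The subdominant of B# natural minor is E#.
A minor second (1 semitone) above E# lands on the letter F, giving F#.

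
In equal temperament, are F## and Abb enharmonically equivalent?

Yes

F## is pitch class 7; Abb is pitch class 7.
All spellings map to pitch class 7, so they are enharmonically equivalent.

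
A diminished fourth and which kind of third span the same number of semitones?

major

A diminished fourth spans 4 semitones.
A third spanning 4 semitones is major (the major third is 4).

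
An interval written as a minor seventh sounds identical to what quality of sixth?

A minor seventh spans 10 semitones.
A sixth spanning 10 semitones is augmented (the major sixth is 9).

augmented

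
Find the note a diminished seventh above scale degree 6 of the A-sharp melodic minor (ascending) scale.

E

Scale degree 6 of A# melodic minor (ascending) is F##.
A diminished seventh (9 semitones) above F## lands on the letter E, giving E.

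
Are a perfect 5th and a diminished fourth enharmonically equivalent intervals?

A perfect fifth spans 7 semitones; a diminished fourth spans 4.
The spans differ, so they are not enharmonic equivalents.

No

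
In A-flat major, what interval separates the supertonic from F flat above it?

The supertonic of Ab major is Bb.
Bb up to Fb: letters B→F make it a fifth; 6 semitones makes it diminished.

diminished fifth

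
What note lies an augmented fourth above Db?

G

A fourth above D lands on the letter G.
An augmented fourth spans 6 semitones, so Db moves to pitch class 7. On the letter G that is G.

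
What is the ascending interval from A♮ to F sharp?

major sixth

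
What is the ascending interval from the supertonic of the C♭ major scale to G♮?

The supertonic of Cb major is Db.
Db up to G: letters D→G make it a fourth; 6 semitones makes it augmented.

augmented fourth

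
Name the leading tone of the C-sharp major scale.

Degree 7 takes the letter 6 steps above C, which is B.
In major, degree 7 sits 11 semitones above the tonic. C# + 11 semitones is pitch class 0, spelled on B as B#.

B#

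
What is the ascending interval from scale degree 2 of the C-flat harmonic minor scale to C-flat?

Scale degree 2 of Cb harmonic minor is Db.
Db up to Cb: letters D→C make it a seventh; 10 semitones makes it minor.

minor seventh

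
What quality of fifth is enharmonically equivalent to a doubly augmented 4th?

A doubly augmented fourth spans 7 semitones.
A fifth spanning 7 semitones is perfect (the perfect fifth is 7).

perfect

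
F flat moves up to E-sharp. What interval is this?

doubly augmented seventh

Counting letters F–G–A–B–C–D–E gives a seventh.
Fb→E# = 13 semitones, 2 wider than the major seventh (11), so doubly augmented.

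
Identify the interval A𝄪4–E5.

doubly diminished fifth

Counting letters A–B–C–D–E gives a fifth.
A##→E = 5 semitones, 2 narrower than the perfect fifth (7), so doubly diminished.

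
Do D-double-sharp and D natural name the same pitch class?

Two spellings are enharmonically equivalent only if they share a pitch class.
Here D## → 4, D → 2; 2 ≠ 4, so they are not.

No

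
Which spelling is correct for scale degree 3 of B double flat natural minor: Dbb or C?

Each scale degree takes a distinct letter name. Degree 3 of a scale on B must use the letter D.
Dbb and C are enharmonically the same pitch, but only Dbb uses the letter D, so it is the correct spelling here.

Dbb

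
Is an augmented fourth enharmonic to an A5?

No

An augmented fourth spans 6 semitones; an augmented fifth spans 8.
The spans differ, so they are not enharmonic equivalents.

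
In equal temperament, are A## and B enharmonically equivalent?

Yes

A## is pitch class 11; B is pitch class 11.
All spellings map to pitch class 11, so they are enharmonically equivalent.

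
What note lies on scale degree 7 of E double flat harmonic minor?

Db

Degree 7 takes the letter 6 steps above E, which is D.
In harmonic minor, degree 7 sits 11 semitones above the tonic. Ebb + 11 semitones is pitch class 1, spelled on D as Db.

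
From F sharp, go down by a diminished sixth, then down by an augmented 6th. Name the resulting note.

A diminished sixth down from F# is A## (letter A, 7 semitones down).
An augmented sixth down from A## is C# (letter C, 10 semitones down).

C#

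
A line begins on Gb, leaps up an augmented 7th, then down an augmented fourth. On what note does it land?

C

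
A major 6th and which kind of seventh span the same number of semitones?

A major sixth spans 9 semitones.
A seventh spanning 9 semitones is diminished (the major seventh is 11).

diminished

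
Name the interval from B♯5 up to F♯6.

The letter names run B→F, a span of 4 letter steps, so the interval is some kind of fifth.
B# to F# is 6 semitones. A perfect fifth is 7, so 6 makes it diminished.

diminished fifth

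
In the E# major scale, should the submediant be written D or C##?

Each scale degree takes a distinct letter name. Degree 6 of a scale on E must use the letter C.
C## and D are enharmonically the same pitch, but only C## uses the letter C, so it is the correct spelling here.

C##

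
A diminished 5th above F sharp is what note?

C

F up a perfect fifth is C, so the target letter is C.
From F#, a diminished fifth is 6 semitones up: C.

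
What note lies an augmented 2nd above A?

A second above A lands on the letter B.
An augmented second spans 3 semitones, so A moves to pitch class 0. On the letter B that is B#.

B#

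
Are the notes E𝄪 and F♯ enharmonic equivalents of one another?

E## is pitch class 6; F# is pitch class 6.
All spellings map to pitch class 6, so they are enharmonically equivalent.

Yes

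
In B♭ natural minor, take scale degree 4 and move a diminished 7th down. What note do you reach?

F#

Scale degree 4 of Bb natural minor is Eb.
A diminished seventh (9 semitones) below Eb lands on the letter F, giving F#.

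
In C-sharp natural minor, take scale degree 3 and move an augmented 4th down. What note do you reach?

Bb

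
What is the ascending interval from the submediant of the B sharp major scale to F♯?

diminished seventh

The submediant of B# major is G##.
G## up to F#: letters G→F make it a seventh; 9 semitones makes it diminished.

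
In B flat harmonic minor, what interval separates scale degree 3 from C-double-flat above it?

Scale degree 3 of Bb harmonic minor is Db.
Db up to Cbb: letters D→C make it a seventh; 9 semitones makes it diminished.

diminished seventh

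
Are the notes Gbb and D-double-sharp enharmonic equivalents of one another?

No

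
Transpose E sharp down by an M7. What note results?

F#

E down a major seventh is F, so the target letter is F.
From E#, a major seventh is 11 semitones down: F#.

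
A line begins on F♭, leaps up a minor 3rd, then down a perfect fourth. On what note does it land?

Ebb

A minor third up from Fb is Abb (letter A, 3 semitones up).
A perfect fourth down from Abb is Ebb (letter E, 5 semitones down).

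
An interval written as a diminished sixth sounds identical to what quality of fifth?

perfect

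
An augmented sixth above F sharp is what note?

D##

A sixth above F lands on the letter D.
An augmented sixth spans 10 semitones, so F# moves to pitch class 4. On the letter D that is D##.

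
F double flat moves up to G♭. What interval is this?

Counting letters F–G gives a second.
Fbb→Gb = 3 semitones, 1 wider than the major second (2), so augmented.

augmented second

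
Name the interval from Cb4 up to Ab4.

major sixth

The letter names run C→A, a span of 5 letter steps, so the interval is some kind of sixth.
Cb to Ab is 9 semitones. A major sixth is 9, so 9 makes it major.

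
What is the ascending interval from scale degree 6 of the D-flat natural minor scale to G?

Scale degree 6 of Db natural minor is Bbb.
Bbb up to G: letters B→G make it a sixth; 10 semitones makes it augmented.

augmented sixth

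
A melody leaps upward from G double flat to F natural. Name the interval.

augmented seventh

The letter names run G→F, a span of 6 letter steps, so the interval is some kind of seventh.
Gbb to F is 12 semitones. A major seventh is 11, so 12 makes it augmented.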